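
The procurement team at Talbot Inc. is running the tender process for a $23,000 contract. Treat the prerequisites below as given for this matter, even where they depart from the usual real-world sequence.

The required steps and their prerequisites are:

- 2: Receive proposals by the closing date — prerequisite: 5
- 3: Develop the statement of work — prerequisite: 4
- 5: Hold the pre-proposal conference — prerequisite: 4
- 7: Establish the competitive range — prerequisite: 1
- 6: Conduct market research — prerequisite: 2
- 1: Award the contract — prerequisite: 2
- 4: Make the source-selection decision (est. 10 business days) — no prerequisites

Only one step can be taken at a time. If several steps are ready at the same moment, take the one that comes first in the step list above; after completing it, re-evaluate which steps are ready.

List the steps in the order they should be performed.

4 3 5 2 6 1 7

Only 4 has no prerequisites, so it is first.
3 and 5 are both available; 3 is listed earlier → 3.
5 needed 4, now all done → 5.
2 needed 5, now all done → 2.
Ready: 6 and 1. 6 is listed earlier → 6.
1 needed 2, now all done → 1.
Next only 7 has its prerequisites met → 7.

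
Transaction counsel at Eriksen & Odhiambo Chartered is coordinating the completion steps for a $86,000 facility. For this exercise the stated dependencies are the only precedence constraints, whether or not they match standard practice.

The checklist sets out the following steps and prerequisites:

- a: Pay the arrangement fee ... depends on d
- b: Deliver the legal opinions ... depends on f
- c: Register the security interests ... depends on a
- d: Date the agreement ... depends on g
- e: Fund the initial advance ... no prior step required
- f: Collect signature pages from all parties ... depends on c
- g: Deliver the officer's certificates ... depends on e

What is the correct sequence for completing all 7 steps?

e → g → d → a → c → f → b

e has no prerequisites → e first.
g is the only step now ready → g.
That leaves d as the only ready step → d.
Next only a has its prerequisites met → a.
c is the only step now ready → c.
f needed c, now all done → f.
That leaves b as the only ready step → b.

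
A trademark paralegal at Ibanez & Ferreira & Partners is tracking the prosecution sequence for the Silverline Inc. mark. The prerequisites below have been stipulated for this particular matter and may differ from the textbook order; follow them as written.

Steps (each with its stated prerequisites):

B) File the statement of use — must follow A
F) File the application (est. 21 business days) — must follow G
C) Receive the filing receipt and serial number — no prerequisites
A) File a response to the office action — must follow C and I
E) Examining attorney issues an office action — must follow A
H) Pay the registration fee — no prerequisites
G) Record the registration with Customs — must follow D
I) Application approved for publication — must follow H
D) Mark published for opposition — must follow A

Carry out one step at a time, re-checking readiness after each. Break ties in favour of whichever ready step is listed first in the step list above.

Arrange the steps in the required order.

C, H, I, A, B, E, D, G, F

C and H have no prerequisites; C is listed earlier, so C is first.
That leaves H as the only ready step → H.
I needed H, now all done → I.
Next only A has its prerequisites met → A.
Ready: B, E and D. B is listed earlier → B.
Ready: E and D. E is listed earlier → E.
D is the only step now ready → D.
That leaves G as the only ready step → G.
That leaves F as the only ready step → F.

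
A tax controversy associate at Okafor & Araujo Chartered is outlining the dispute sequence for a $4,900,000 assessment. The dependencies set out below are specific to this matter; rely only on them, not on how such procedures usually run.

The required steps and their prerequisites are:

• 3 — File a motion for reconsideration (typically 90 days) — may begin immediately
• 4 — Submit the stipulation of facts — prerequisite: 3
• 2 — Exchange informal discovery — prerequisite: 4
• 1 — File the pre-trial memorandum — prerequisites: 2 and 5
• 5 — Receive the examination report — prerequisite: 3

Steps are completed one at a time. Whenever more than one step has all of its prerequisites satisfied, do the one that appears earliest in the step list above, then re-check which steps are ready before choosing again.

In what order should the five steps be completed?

3, 4, 2, 5, 1

3 is the only step with nothing outstanding, so it goes first.
4 and 5 are both available; 4 is listed earlier → 4.
Ready: 2 and 5. 2 is listed earlier → 2.
5 is the only step now ready → 5.
1 is the only step now ready → 1.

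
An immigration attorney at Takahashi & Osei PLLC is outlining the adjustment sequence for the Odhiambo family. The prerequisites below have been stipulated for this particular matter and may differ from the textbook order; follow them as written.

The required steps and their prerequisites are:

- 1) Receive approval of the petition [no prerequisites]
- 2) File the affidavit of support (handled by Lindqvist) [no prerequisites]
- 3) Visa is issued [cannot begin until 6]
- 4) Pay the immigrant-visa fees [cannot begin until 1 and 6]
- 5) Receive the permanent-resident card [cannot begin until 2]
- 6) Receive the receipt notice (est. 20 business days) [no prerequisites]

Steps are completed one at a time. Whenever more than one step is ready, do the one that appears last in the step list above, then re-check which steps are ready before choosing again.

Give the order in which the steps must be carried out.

Nothing is required for 6, 2 and 1. 6 is listed later → 6 first.
Now 3, 2 and 1 have their prerequisites met. 3 is listed later, so 3 next.
Now 2 and 1 have their prerequisites met. 2 is listed later, so 2 next.
5 now also ready, so the ready set is {5, 1}; 5 is listed later → 5.
1 is the only step now ready → 1.
That leaves 4 as the only ready step → 4.

6 → 3 → 2 → 5 → 1 → 4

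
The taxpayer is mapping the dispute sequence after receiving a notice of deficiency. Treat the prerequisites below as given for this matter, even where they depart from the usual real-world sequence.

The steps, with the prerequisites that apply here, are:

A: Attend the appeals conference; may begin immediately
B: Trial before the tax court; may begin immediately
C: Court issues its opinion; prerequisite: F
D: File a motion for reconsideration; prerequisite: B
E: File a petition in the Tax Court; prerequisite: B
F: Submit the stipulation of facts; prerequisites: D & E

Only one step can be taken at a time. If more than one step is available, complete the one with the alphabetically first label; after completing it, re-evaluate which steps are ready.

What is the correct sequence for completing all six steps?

A and B have no prerequisites; A has the earlier label, so A is first.
B is the only step now ready → B.
Now D and E have their prerequisites met. D has the earlier label, so D next.
That leaves E as the only ready step → E.
F needed D and E, now all done → F.
C needed F, now all done → C.

A, B, D, E, F, C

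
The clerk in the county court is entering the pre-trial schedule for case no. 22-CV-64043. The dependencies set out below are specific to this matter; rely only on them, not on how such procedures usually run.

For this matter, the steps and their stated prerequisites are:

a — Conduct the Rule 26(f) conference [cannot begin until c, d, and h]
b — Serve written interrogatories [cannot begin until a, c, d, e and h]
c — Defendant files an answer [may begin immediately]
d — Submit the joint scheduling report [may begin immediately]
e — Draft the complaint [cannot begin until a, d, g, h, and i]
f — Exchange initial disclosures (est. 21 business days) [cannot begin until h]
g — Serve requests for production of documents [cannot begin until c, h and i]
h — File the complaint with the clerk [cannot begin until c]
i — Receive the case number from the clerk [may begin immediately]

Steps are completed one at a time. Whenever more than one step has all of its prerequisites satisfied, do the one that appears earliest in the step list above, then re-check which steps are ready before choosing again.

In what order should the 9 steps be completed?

c, d, h, a, f, i, g, e, b

c, d and i have no prerequisites; c is listed earlier, so c is first.
h now also ready, so the ready set is {d, h, i}; d is listed earlier → d.
h and i are both available; h is listed earlier → h.
a and f now also ready, so the ready set is {a, f, i}; a is listed earlier → a.
Ready: f and i. f is listed earlier → f.
That leaves i as the only ready step → i.
g is the only step now ready → g.
Next only e has its prerequisites met → e.
b needed a, c, d, e and h, now all done → b.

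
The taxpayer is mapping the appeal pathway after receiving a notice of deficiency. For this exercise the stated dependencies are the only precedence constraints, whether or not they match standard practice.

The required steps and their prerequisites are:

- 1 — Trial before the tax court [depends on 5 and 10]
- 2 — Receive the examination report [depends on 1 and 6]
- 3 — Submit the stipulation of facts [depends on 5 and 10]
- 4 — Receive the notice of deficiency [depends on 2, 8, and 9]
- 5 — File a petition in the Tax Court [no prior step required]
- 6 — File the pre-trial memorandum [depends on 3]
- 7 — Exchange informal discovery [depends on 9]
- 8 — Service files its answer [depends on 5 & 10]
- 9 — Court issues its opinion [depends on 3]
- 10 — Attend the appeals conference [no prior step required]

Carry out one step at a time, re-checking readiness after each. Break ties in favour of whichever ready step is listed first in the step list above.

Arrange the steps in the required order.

5, 10, 1, 3, 6, 2, 8, 9, 4, 7

5 and 10 have no prerequisites; 5 is listed earlier, so 5 is first.
That leaves 10 as the only ready step → 10.
1, 3 and 8 are all available; 1 is listed earlier → 1.
Ready: 3 and 8. 3 is listed earlier → 3.
6 and 9 now also ready, so the ready set is {6, 8, 9}; 6 is listed earlier → 6.
2, 8 and 9 are all available; 2 is listed earlier → 2.
Now 8 and 9 have their prerequisites met. 8 is listed earlier, so 8 next.
Next only 9 has its prerequisites met → 9.
Ready: 4 and 7. 4 is listed earlier → 4.
7 needed 9, now all done → 7.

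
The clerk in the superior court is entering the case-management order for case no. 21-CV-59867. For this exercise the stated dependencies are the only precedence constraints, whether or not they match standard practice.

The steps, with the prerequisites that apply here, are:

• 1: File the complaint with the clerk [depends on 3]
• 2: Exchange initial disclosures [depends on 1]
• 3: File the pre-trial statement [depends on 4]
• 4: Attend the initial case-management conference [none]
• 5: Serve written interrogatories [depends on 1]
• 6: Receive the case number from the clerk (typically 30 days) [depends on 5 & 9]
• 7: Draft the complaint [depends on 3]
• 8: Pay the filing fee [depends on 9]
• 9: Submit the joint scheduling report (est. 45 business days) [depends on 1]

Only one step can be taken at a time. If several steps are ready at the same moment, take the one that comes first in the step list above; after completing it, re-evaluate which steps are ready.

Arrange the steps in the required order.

4, 3, 1, 2, 5, 7, 9, 6, 8

Only 4 has no prerequisites, so it is first.
Next only 3 has its prerequisites met → 3.
1 and 7 are both available; 1 is listed earlier → 1.
2, 5, 7 and 9 are all available; 2 is listed earlier → 2.
Ready: 5, 7 and 9. 5 is listed earlier → 5.
Ready: 7 and 9. 7 is listed earlier → 7.
Next only 9 has its prerequisites met → 9.
6 and 8 are both available; 6 is listed earlier → 6.
That leaves 8 as the only ready step → 8.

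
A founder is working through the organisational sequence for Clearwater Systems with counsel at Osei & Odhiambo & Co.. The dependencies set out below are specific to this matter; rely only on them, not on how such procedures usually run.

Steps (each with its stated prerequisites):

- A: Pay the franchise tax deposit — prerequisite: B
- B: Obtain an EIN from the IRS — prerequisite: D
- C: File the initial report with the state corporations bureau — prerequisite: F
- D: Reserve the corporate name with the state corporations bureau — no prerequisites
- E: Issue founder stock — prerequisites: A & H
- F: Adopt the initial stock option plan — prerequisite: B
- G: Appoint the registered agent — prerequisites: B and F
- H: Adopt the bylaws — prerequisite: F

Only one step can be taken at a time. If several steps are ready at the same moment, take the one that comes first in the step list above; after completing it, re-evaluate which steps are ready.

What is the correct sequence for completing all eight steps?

D → B → A → F → C → G → H → E

D has no prerequisites → D first.
That leaves B as the only ready step → B.
A and F are both available; A is listed earlier → A.
Next only F has its prerequisites met → F.
Now C, G and H have their prerequisites met. C is listed earlier, so C next.
Now G and H have their prerequisites met. G is listed earlier, so G next.
H needed F, now all done → H.
E needed A and H, now all done → E.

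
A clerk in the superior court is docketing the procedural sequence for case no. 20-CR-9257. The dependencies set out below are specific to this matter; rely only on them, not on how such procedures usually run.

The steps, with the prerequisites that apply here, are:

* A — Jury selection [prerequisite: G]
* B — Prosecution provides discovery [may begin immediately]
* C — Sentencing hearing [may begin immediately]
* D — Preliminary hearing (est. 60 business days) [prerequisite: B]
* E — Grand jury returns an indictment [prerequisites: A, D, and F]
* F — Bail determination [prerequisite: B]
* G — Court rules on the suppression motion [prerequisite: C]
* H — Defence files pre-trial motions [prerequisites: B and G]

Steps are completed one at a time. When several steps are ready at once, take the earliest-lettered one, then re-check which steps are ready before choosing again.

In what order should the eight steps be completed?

B and C have no prerequisites; B has the earlier label, so B is first.
D and F now also ready, so the ready set is {C, D, F}; C has the earlier label → C.
G now also ready, so the ready set is {D, F, G}; D has the earlier label → D.
Ready: F and G. F has the earlier label → F.
G is the only step now ready → G.
Ready: A and H. A has the earlier label → A.
E now also ready, so the ready set is {E, H}; E has the earlier label → E.
H is the only step now ready → H.

B C D F G A E H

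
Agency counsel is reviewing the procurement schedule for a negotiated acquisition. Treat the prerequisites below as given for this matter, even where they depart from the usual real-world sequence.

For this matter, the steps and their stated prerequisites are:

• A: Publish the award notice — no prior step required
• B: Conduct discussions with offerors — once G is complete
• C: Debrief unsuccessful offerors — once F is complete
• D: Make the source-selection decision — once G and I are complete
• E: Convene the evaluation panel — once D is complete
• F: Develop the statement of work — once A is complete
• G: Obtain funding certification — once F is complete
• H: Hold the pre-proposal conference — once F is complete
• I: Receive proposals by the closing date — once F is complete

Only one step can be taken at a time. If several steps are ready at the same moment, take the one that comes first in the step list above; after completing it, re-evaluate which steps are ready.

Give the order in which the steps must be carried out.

A F C G B H I D E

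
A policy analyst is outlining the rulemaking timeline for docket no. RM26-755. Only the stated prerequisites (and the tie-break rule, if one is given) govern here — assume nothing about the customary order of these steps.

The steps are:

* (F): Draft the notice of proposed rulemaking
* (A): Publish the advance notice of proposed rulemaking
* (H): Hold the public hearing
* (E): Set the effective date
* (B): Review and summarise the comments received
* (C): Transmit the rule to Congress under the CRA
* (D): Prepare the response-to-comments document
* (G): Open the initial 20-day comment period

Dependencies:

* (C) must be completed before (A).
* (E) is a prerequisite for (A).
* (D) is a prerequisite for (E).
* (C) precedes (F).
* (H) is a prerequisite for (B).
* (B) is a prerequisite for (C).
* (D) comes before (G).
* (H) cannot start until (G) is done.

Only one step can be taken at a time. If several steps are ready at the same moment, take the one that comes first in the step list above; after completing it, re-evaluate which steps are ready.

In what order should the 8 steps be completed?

(D) (E) (G) (H) (B) (C) (F) (A)

Only (D) has no prerequisites, so it is first.
Now (E) and (G) have their prerequisites met. (E) is listed earlier, so (E) next.
(G) is the only step now ready → (G).
(H) is the only step now ready → (H).
(B) needed (H), now all done → (B).
(C) needed (B), now all done → (C).
(F) and (A) are both available; (F) is listed earlier → (F).
(A) needed (E) and (C), now all done → (A).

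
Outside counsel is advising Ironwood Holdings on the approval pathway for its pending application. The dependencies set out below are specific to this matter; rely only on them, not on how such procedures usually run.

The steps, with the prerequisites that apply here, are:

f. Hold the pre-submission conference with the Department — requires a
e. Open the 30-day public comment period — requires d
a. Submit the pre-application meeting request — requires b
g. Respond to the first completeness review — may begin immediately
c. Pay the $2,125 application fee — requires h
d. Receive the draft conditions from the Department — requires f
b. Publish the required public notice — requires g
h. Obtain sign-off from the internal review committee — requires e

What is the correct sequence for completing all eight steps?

g is the only step with nothing outstanding, so it goes first.
That leaves b as the only ready step → b.
That leaves a as the only ready step → a.
f needed a, now all done → f.
d is the only step now ready → d.
e needed d, now all done → e.
Next only h has its prerequisites met → h.
c needed h, now all done → c.

g, b, a, f, d, e, h, c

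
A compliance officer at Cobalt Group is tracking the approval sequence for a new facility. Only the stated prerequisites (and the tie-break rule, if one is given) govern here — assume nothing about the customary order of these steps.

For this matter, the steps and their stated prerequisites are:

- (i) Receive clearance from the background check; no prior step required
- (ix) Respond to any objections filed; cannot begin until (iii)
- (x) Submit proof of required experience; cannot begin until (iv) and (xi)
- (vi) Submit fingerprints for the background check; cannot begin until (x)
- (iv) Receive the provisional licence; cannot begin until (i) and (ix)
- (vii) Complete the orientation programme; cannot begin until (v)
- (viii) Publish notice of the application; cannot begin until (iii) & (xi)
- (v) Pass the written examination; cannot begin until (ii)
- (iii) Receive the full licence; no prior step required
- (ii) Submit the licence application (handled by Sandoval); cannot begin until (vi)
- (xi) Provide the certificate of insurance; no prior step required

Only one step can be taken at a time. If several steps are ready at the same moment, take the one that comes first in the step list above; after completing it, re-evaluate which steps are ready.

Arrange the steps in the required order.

(i), (iii) and (xi) have no prerequisites; (i) is listed earlier, so (i) is first.
Ready: (iii) and (xi). (iii) is listed earlier → (iii).
(ix) now also ready, so the ready set is {(ix), (xi)}; (ix) is listed earlier → (ix).
(iv) now also ready, so the ready set is {(iv), (xi)}; (iv) is listed earlier → (iv).
(xi) is the only step now ready → (xi).
(x) and (viii) are both available; (x) is listed earlier → (x).
Ready: (vi) and (viii). (vi) is listed earlier → (vi).
Ready: (viii) and (ii). (viii) is listed earlier → (viii).
That leaves (ii) as the only ready step → (ii).
(v) needed (ii), now all done → (v).
(vii) is the only step now ready → (vii).

(i), (iii), (ix), (iv), (xi), (x), (vi), (viii), (ii), (v), (vii)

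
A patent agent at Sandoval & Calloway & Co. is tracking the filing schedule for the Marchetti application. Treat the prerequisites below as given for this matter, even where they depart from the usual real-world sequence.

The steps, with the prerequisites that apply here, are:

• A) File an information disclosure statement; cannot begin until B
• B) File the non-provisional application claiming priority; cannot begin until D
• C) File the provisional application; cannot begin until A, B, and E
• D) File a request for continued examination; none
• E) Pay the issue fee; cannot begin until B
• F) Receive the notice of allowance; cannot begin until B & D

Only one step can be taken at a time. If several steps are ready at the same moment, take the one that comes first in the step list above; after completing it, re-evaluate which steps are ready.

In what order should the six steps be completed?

D, B, A, E, C, F

D is the only step with nothing outstanding, so it goes first.
B is the only step now ready → B.
Ready: A, E and F. A is listed earlier → A.
Ready: E and F. E is listed earlier → E.
C now also ready, so the ready set is {C, F}; C is listed earlier → C.
That leaves F as the only ready step → F.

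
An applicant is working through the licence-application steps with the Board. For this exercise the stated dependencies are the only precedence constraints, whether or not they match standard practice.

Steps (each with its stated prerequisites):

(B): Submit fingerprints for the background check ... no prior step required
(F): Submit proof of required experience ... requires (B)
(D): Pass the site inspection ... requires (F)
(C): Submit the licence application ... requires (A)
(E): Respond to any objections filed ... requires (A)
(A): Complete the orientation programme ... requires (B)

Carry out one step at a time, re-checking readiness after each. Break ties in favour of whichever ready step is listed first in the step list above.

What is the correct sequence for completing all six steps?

(B) → (F) → (D) → (A) → (C) → (E)

Only (B) has no prerequisites, so it is first.
Now (F) and (A) have their prerequisites met. (F) is listed earlier, so (F) next.
(D) now also ready, so the ready set is {(D), (A)}; (D) is listed earlier → (D).
Next only (A) has its prerequisites met → (A).
(C) and (E) are both available; (C) is listed earlier → (C).
(E) is the only step now ready → (E).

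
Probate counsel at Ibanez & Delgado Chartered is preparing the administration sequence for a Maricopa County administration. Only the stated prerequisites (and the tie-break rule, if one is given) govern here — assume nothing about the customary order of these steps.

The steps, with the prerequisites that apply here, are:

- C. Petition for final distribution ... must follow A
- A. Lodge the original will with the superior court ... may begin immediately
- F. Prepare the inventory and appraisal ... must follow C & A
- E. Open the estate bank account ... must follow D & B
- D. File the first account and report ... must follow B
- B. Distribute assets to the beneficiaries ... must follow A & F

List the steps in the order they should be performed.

A → C → F → B → D → E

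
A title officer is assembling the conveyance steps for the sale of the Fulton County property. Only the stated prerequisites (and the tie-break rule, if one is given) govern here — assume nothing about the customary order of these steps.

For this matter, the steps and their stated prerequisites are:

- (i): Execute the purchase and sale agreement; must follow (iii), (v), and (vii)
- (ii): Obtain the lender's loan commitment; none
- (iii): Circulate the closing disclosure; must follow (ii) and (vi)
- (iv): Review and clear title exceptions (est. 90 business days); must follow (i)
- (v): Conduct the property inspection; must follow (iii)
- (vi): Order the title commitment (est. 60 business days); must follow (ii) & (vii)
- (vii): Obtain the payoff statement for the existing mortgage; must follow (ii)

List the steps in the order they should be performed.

(ii) (vii) (vi) (iii) (v) (i) (iv)

Only (ii) has no prerequisites, so it is first.
That leaves (vii) as the only ready step → (vii).
That leaves (vi) as the only ready step → (vi).
(iii) is the only step now ready → (iii).
That leaves (v) as the only ready step → (v).
(i) needed (iii), (v) and (vii), now all done → (i).
(iv) is the only step now ready → (iv).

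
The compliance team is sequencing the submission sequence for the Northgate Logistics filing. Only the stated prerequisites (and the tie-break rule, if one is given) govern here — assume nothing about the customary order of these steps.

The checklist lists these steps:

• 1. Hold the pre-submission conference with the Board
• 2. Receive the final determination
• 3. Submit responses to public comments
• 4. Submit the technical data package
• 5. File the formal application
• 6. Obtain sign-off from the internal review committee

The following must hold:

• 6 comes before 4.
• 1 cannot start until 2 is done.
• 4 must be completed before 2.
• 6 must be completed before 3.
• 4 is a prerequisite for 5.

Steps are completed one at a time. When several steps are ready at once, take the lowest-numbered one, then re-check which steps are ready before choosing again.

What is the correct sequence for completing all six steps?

6, 3, 4, 2, 1, 5

6 is the only step with nothing outstanding, so it goes first.
3 and 4 are both available; 3 has the earlier label → 3.
Next only 4 has its prerequisites met → 4.
Ready: 2 and 5. 2 has the earlier label → 2.
Ready: 1 and 5. 1 has the earlier label → 1.
5 is the only step now ready → 5.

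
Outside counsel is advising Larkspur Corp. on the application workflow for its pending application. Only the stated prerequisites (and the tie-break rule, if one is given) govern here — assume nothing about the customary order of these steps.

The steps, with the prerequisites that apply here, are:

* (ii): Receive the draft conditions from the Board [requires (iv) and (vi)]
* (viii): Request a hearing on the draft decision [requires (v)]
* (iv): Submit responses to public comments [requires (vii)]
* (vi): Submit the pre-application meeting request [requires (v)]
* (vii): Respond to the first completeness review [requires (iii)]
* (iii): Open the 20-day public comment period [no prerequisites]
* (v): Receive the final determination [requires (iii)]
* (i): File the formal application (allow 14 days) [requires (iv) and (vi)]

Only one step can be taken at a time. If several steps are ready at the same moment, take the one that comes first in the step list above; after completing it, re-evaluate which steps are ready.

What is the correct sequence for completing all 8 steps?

(iii), (vii), (iv), (v), (viii), (vi), (ii), (i)

Only (iii) has no prerequisites, so it is first.
(vii) and (v) are both available; (vii) is listed earlier → (vii).
(iv) and (v) are both available; (iv) is listed earlier → (iv).
(v) needed (iii), now all done → (v).
Ready: (viii) and (vi). (viii) is listed earlier → (viii).
Next only (vi) has its prerequisites met → (vi).
Ready: (ii) and (i). (ii) is listed earlier → (ii).
Next only (i) has its prerequisites met → (i).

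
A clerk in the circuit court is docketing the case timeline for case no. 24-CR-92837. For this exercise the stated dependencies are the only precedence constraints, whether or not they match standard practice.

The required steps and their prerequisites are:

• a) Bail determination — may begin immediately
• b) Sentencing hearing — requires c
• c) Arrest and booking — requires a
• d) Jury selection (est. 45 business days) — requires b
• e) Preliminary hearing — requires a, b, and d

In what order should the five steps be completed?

a is the only step with nothing outstanding, so it goes first.
That leaves c as the only ready step → c.
That leaves b as the only ready step → b.
d is the only step now ready → d.
That leaves e as the only ready step → e.

a, c, b, d, e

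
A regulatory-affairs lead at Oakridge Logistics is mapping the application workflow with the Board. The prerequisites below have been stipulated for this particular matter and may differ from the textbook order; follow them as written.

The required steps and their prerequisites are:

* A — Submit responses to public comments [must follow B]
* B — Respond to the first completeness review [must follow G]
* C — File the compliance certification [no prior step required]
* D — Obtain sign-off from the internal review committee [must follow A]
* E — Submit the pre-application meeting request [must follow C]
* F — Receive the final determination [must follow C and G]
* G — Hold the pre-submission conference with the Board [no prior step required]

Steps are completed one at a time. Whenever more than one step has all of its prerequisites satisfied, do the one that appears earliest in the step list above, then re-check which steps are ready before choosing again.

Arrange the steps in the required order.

C → E → G → B → A → D → F

C and G have no prerequisites; C is listed earlier, so C is first.
E now also ready, so the ready set is {E, G}; E is listed earlier → E.
That leaves G as the only ready step → G.
Ready: B and F. B is listed earlier → B.
A now also ready, so the ready set is {A, F}; A is listed earlier → A.
D now also ready, so the ready set is {D, F}; D is listed earlier → D.
That leaves F as the only ready step → F.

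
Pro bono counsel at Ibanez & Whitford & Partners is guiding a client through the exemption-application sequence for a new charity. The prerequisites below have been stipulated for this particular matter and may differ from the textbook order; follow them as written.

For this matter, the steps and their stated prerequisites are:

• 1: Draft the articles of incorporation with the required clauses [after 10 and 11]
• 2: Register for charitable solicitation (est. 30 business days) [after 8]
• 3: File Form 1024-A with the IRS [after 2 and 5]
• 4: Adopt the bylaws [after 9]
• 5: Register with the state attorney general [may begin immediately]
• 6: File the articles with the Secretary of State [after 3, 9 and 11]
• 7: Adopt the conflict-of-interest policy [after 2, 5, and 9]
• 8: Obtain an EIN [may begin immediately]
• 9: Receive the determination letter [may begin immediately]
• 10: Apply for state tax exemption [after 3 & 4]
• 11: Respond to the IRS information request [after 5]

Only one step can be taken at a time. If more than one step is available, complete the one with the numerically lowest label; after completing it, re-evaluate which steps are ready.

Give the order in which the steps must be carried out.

5, 8 and 9 have no prerequisites; 5 has the earlier label, so 5 is first.
Now 8, 9 and 11 have their prerequisites met. 8 has the earlier label, so 8 next.
Ready: 2, 9 and 11. 2 has the earlier label → 2.
3, 9 and 11 are all available; 3 has the earlier label → 3.
9 and 11 are both available; 9 has the earlier label → 9.
Ready: 4, 7 and 11. 4 has the earlier label → 4.
10 now also ready, so the ready set is {7, 10, 11}; 7 has the earlier label → 7.
Ready: 10 and 11. 10 has the earlier label → 10.
11 needed 5, now all done → 11.
1 and 6 are both available; 1 has the earlier label → 1.
6 needed 3, 9 and 11, now all done → 6.

5 → 8 → 2 → 3 → 9 → 4 → 7 → 10 → 11 → 1 → 6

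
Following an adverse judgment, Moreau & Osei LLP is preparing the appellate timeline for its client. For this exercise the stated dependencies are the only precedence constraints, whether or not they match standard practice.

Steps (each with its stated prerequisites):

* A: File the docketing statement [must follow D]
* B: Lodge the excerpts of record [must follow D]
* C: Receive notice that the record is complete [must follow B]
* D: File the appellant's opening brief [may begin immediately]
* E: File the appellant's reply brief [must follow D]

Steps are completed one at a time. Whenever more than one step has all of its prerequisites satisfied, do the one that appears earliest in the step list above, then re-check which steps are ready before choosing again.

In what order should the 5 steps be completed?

D A B C E

D is the only step with nothing outstanding, so it goes first.
A, B and E are all available; A is listed earlier → A.
Now B and E have their prerequisites met. B is listed earlier, so B next.
Now C and E have their prerequisites met. C is listed earlier, so C next.
E is the only step now ready → E.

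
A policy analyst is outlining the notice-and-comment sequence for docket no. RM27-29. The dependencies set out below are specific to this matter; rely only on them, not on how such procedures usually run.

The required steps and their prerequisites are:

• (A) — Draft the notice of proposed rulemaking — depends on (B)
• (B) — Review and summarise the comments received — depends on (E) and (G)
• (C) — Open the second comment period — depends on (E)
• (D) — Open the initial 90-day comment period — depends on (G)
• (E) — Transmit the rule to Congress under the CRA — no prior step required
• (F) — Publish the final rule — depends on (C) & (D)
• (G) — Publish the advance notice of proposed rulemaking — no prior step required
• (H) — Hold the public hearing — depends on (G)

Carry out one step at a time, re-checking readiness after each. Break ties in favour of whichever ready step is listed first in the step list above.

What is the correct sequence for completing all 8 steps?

(E) and (G) have no prerequisites; (E) is listed earlier, so (E) is first.
(C) and (G) are both available; (C) is listed earlier → (C).
That leaves (G) as the only ready step → (G).
Ready: (B), (D) and (H). (B) is listed earlier → (B).
(A) now also ready, so the ready set is {(A), (D), (H)}; (A) is listed earlier → (A).
Ready: (D) and (H). (D) is listed earlier → (D).
(F) now also ready, so the ready set is {(F), (H)}; (F) is listed earlier → (F).
Next only (H) has its prerequisites met → (H).

(E) → (C) → (G) → (B) → (A) → (D) → (F) → (H)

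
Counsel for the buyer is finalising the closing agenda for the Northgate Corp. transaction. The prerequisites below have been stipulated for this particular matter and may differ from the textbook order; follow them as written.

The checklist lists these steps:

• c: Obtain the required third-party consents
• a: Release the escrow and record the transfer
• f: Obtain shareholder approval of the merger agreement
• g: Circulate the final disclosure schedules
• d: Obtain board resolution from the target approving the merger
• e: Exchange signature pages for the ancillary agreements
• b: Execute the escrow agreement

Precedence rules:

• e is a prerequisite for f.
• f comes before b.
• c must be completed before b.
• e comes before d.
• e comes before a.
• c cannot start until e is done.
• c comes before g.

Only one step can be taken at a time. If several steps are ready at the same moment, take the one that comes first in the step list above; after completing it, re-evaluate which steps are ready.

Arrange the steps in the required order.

e c a f g d b

Only e has no prerequisites, so it is first.
Now c, a, f and d have their prerequisites met. c is listed earlier, so c next.
g now also ready, so the ready set is {a, f, g, d}; a is listed earlier → a.
f, g and d are all available; f is listed earlier → f.
Ready: g, d and b. g is listed earlier → g.
Now d and b have their prerequisites met. d is listed earlier, so d next.
That leaves b as the only ready step → b.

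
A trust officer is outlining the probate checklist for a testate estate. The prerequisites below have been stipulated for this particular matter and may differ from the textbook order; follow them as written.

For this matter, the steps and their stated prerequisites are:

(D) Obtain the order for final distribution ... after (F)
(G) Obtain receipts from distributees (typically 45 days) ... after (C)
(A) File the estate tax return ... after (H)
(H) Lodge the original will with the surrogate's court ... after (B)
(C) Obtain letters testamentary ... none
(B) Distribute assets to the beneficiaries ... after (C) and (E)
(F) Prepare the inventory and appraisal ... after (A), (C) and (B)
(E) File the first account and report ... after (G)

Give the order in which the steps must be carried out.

Only (C) has no prerequisites, so it is first.
(G) is the only step now ready → (G).
That leaves (E) as the only ready step → (E).
(B) is the only step now ready → (B).
(H) is the only step now ready → (H).
That leaves (A) as the only ready step → (A).
(F) needed (A), (C) and (B), now all done → (F).
Next only (D) has its prerequisites met → (D).

(C) → (G) → (E) → (B) → (H) → (A) → (F) → (D)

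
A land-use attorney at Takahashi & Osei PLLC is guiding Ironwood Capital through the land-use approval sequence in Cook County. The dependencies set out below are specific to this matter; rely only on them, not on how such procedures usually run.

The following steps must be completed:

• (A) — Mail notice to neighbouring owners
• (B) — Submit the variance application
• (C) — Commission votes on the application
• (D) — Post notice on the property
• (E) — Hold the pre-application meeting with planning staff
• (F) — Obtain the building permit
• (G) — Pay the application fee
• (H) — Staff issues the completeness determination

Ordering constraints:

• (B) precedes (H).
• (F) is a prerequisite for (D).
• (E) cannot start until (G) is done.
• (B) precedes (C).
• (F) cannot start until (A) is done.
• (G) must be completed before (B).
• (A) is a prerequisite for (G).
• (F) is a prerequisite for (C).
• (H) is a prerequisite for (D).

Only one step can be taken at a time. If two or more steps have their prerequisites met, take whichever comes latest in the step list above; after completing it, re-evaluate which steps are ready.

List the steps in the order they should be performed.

(A), (G), (F), (E), (B), (H), (D), (C)

(A) is the only step with nothing outstanding, so it goes first.
(G) and (F) are both available; (G) is listed later → (G).
Now (F), (E) and (B) have their prerequisites met. (F) is listed later, so (F) next.
Ready: (E) and (B). (E) is listed later → (E).
(B) needed (G), now all done → (B).
Now (H) and (C) have their prerequisites met. (H) is listed later, so (H) next.
(D) now also ready, so the ready set is {(D), (C)}; (D) is listed later → (D).
Next only (C) has its prerequisites met → (C).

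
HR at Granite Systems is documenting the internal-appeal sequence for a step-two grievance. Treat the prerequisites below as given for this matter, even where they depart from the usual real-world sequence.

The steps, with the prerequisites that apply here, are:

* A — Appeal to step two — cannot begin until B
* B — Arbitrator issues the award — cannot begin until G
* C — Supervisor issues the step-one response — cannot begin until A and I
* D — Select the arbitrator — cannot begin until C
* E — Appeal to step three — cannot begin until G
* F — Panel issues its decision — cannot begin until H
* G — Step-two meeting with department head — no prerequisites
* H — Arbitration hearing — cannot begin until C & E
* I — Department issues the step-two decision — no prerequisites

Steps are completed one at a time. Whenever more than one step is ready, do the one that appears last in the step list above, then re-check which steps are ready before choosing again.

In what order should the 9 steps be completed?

I, G, E, B, A, C, H, F, D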